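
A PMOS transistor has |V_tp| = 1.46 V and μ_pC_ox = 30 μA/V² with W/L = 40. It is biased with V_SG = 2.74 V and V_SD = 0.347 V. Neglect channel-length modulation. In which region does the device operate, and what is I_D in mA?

k_p = μ_pC_ox · (W/L) = 1.2 mA/V².
V_ov = V_SG − |V_tp| = 2.74 − 1.46 = 1.28 V.
Since V_SD = 0.347 V < V_ov = 1.28 V, the device is in the triode region.
I_D = k_p [V_ov · V_SD − ½ V_SD²] = 1.2 × [1.28 × 0.347 − 0.5 × 0.347²] = 0.461 mA.

Triode; I_D = 0.461 mA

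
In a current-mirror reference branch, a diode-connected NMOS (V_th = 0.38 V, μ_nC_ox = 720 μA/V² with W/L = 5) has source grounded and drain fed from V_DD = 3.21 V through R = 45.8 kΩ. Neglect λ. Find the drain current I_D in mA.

With gate tied to drain, V_GS = V_DS ≥ V_GS − V_th, so the device is in saturation.
k_n = μ_nC_ox · (W/L) = 3.6 mA/V².
KCL at the drain: ½ k_n (V_GS − V_th)² = (V_DD − V_GS)/R.
Let x = V_GS − 0.38. Then 82.4 x² + x − 2.83 = 0, giving x = 0.179 V (positive root), so V_GS = 0.559 V.
I_D = (V_DD − V_GS)/R = (3.21 − 0.559) / 45.8 = 0.0579 mA.

I_D = 0.0579 mA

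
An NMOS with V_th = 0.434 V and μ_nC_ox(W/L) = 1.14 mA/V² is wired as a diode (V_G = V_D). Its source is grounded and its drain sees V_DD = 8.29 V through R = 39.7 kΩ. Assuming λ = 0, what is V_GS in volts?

V_GS = 1.00 V

With gate tied to drain, V_GS = V_DS ≥ V_GS − V_th, so the device is in saturation.
KCL at the drain: ½ k_n (V_GS − V_th)² = (V_DD − V_GS)/R.
Let x = V_GS − 0.434. Then 22.6 x² + x − 7.856 = 0, giving x = 0.568 V (positive root), so V_GS = 1 V.
I_D = (V_DD − V_GS)/R = (8.29 − 1) / 39.7 = 0.184 mA.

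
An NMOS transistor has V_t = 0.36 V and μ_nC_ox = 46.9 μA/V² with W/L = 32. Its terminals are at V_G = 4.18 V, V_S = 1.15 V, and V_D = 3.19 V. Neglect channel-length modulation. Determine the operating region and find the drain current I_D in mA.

Triode; I_D = 5.05 mA

V_GS = V_G − V_S = 4.18 − 1.15 = 3.03 V; V_DS = V_D − V_S = 3.19 − 1.15 = 2.04 V.
k_n = μ_nC_ox · (W/L) = 1.501 mA/V².
V_ov = V_GS − V_t = 3.03 − 0.36 = 2.67 V.
Since V_DS = 2.04 V < V_ov = 2.67 V, the device is in the triode region.
I_D = k_n [V_ov · V_DS − ½ V_DS²] = 1.501 × [2.67 × 2.04 − 0.5 × 2.04²] = 5.05 mA.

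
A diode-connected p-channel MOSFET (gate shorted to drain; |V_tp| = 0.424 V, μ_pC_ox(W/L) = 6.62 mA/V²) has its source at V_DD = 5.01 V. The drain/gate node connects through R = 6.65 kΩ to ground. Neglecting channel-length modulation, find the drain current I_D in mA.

With gate tied to drain, V_SG = V_SD ≥ V_SG − |V_tp|, so the device is in saturation.
KCL at the drain: ½ k_p (V_SG − |V_tp|)² = (V_DD − V_SG)/R.
Let x = V_SG − 0.424. Then 22 x² + x − 4.586 = 0, giving x = 0.434 V (positive root), so V_SG = 0.858 V.
I_D = (V_DD − V_SG)/R = (5.01 − 0.858) / 6.65 = 0.624 mA.

I_D = 0.624 mA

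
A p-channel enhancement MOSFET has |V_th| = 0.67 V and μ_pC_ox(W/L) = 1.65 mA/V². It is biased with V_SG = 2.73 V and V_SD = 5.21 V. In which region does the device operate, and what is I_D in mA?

Saturation; I_D = 3.50 mA

V_ov = V_SG − |V_th| = 2.73 − 0.67 = 2.06 V.
Since V_SD = 5.21 V ≥ V_ov = 2.06 V, the device is in saturation.
I_D = ½ k_p V_ov² = 0.5 × 1.65 × 2.06² = 3.5 mA.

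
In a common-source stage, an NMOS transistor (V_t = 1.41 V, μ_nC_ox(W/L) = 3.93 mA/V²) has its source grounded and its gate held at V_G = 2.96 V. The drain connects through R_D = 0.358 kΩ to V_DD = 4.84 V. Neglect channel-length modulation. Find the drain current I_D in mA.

V_GS = V_G = 2.96 V, so V_ov = 2.96 − 1.41 = 1.55 V.
Assume saturation: I_D = ½ k_n V_ov² = 0.5 × 3.93 × 1.55² = 4.72 mA, giving V_DS = V_DD − I_D R_D = 4.84 − 4.72 × 0.358 = 3.15 V.
V_DS = 3.15 V ≥ V_ov = 1.55 V, confirming saturation.

I_D = 4.72 mA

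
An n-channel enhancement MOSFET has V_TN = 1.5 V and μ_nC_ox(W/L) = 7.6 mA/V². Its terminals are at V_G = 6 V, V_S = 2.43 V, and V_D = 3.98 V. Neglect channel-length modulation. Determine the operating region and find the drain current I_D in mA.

V_GS = V_G − V_S = 6 − 2.43 = 3.57 V; V_DS = V_D − V_S = 3.98 − 2.43 = 1.55 V.
V_ov = V_GS − V_TN = 3.57 − 1.5 = 2.07 V.
Since V_DS = 1.55 V < V_ov = 2.07 V, the device is in the triode region.
I_D = k_n [V_ov · V_DS − ½ V_DS²] = 7.6 × [2.07 × 1.55 − 0.5 × 1.55²] = 15.3 mA.

Triode; I_D = 15.3 mA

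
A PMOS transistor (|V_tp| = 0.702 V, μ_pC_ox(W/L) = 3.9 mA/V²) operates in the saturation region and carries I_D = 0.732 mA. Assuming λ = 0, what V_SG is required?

In saturation I_D = ½ k_p (V_SG − |V_tp|)², so V_SG − |V_tp| = √(2 I_D / k_p) = √(2 × 0.732 / 3.9) = 0.613 V.
V_SG = 0.702 + 0.613 = 1.31 V.

V_SG = 1.31 V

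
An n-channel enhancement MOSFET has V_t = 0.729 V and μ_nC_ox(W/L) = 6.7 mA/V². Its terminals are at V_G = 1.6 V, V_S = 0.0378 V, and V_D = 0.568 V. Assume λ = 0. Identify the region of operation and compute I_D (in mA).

V_GS = V_G − V_S = 1.6 − 0.0378 = 1.56 V; V_DS = V_D − V_S = 0.568 − 0.0378 = 0.53 V.
V_ov = V_GS − V_t = 1.56 − 0.729 = 0.833 V.
Since V_DS = 0.53 V < V_ov = 0.833 V, the device is in the triode region.
I_D = k_n [V_ov · V_DS − ½ V_DS²] = 6.7 × [0.833 × 0.53 − 0.5 × 0.53²] = 2.02 mA.

Triode; I_D = 2.02 mA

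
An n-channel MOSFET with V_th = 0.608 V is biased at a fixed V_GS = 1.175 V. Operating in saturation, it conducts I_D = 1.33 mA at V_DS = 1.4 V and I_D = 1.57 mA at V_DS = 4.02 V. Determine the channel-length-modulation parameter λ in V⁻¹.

λ = 0.0762 V⁻¹

With V_GS fixed, I_D ∝ (1 + λ V_DS) in saturation, so I_D2/I_D1 = (1 + λ V_DS2)/(1 + λ V_DS1).
1.57/1.33 = 1.18 = (1 + 4.02 λ)/(1 + 1.4 λ).
Solving: λ (I_D1 V_DS2 − I_D2 V_DS1) = I_D2 − I_D1, so λ = (1.57 − 1.33) / (1.33 × 4.02 − 1.57 × 1.4) = 0.24 / 3.15 = 0.0762 V⁻¹.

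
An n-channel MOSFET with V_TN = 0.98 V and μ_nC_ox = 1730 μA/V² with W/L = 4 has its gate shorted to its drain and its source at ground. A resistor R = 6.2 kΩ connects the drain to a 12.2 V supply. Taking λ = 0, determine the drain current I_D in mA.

I_D = 1.70 mA

With gate tied to drain, V_GS = V_DS ≥ V_GS − V_TN, so the device is in saturation.
k_n = μ_nC_ox · (W/L) = 6.92 mA/V².
KCL at the drain: ½ k_n (V_GS − V_TN)² = (V_DD − V_GS)/R.
Let x = V_GS − 0.98. Then 21.5 x² + x − 11.22 = 0, giving x = 0.7 V (positive root), so V_GS = 1.68 V.
I_D = (V_DD − V_GS)/R = (12.2 − 1.68) / 6.2 = 1.7 mA.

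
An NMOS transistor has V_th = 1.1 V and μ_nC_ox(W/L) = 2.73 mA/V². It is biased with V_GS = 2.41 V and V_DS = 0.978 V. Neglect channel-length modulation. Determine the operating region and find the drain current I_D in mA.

V_ov = V_GS − V_th = 2.41 − 1.1 = 1.31 V.
Since V_DS = 0.978 V < V_ov = 1.31 V, the device is in the triode region.
I_D = k_n [V_ov · V_DS − ½ V_DS²] = 2.73 × [1.31 × 0.978 − 0.5 × 0.978²] = 2.19 mA.

Triode; I_D = 2.19 mA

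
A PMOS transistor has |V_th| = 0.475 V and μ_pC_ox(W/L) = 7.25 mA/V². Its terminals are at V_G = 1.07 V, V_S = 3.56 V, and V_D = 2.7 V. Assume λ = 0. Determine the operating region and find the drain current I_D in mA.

V_SG = V_S − V_G = 3.56 − 1.07 = 2.49 V; V_SD = V_S − V_D = 3.56 − 2.7 = 0.86 V.
V_ov = V_SG − |V_th| = 2.49 − 0.475 = 2.02 V.
Since V_SD = 0.86 V < V_ov = 2.02 V, the device is in the triode region.
I_D = k_p [V_ov · V_SD − ½ V_SD²] = 7.25 × [2.02 × 0.86 − 0.5 × 0.86²] = 9.88 mA.

Triode; I_D = 9.88 mA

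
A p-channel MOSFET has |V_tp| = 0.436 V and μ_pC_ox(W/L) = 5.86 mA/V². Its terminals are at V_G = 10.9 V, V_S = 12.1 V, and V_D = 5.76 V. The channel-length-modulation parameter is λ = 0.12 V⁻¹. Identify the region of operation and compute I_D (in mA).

Saturation; I_D = 3.01 mA

V_SG = V_S − V_G = 12.1 − 10.9 = 1.2 V; V_SD = V_S − V_D = 12.1 − 5.76 = 6.34 V.
V_ov = V_SG − |V_tp| = 1.2 − 0.436 = 0.764 V.
Since V_SD = 6.34 V ≥ V_ov = 0.764 V, the device is in saturation.
I_D = ½ k_p V_ov² (1 + λ V_SD) = 0.5 × 5.86 × 0.764² × (1 + 0.12 × 6.34) = 3.01 mA.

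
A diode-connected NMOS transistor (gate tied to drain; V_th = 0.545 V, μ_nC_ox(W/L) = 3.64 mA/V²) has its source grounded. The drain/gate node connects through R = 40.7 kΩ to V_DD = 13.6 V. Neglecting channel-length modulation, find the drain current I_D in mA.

I_D = 0.311 mA

With gate tied to drain, V_GS = V_DS ≥ V_GS − V_th, so the device is in saturation.
KCL at the drain: ½ k_n (V_GS − V_th)² = (V_DD − V_GS)/R.
Let x = V_GS − 0.545. Then 74.1 x² + x − 13.05 = 0, giving x = 0.413 V (positive root), so V_GS = 0.958 V.
I_D = (V_DD − V_GS)/R = (13.6 − 0.958) / 40.7 = 0.311 mA.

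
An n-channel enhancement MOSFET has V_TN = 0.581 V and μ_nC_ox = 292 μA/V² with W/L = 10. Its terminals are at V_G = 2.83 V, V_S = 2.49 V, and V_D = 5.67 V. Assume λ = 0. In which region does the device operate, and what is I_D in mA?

V_GS = V_G − V_S = 2.83 − 2.49 = 0.34 V; V_DS = V_D − V_S = 5.67 − 2.49 = 3.18 V.
V_GS = 0.34 V < V_TN = 0.581 V, so the transistor is in cutoff.

Cutoff; I_D = 0 mA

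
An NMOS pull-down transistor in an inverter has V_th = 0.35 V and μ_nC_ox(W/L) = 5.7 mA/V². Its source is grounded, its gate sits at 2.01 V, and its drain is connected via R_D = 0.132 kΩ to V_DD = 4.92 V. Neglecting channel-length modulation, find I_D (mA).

I_D = 7.85 mA

V_GS = V_G = 2.01 V, so V_ov = 2.01 − 0.35 = 1.66 V.
Assume saturation: I_D = ½ k_n V_ov² = 0.5 × 5.7 × 1.66² = 7.85 mA, giving V_DS = V_DD − I_D R_D = 4.92 − 7.85 × 0.132 = 3.88 V.
V_DS = 3.88 V ≥ V_ov = 1.66 V, confirming saturation.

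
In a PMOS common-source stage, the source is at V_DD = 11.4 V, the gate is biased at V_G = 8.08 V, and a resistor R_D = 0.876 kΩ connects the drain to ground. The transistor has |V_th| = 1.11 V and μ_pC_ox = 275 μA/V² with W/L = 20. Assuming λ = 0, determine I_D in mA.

I_D = 11.5 mA

V_SG = V_DD − V_G = 11.4 − 8.08 = 3.32 V, so V_ov = 3.32 − 1.11 = 2.21 V.
k_p = μ_pC_ox · (W/L) = 5.5 mA/V².
Assume saturation: I_D = ½ k_p V_ov² = 0.5 × 5.5 × 2.21² = 13.4 mA, giving V_SD = V_DD − I_D R_D = 11.4 − 13.4 × 0.876 = -0.366 V.
But -0.366 V < V_ov = 2.21 V, so the device is actually in triode.
In triode I_D = k_p[V_ov V_SD − ½ V_SD²] and I_D = (V_DD − V_SD)/R_D. Equating: 2.41 V_SD² − 11.65 V_SD + 11.4 = 0, giving V_SD = 1.36 V (the root below V_ov).
I_D = (11.4 − 1.36) / 0.876 = 11.5 mA.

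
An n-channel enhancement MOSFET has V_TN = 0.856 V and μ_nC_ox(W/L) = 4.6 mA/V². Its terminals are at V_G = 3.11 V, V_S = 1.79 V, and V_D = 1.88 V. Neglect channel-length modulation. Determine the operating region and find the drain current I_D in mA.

Triode; I_D = 0.173 mA

V_GS = V_G − V_S = 3.11 − 1.79 = 1.32 V; V_DS = V_D − V_S = 1.88 − 1.79 = 0.09 V.
V_ov = V_GS − V_TN = 1.32 − 0.856 = 0.464 V.
Since V_DS = 0.09 V < V_ov = 0.464 V, the device is in the triode region.
I_D = k_n [V_ov · V_DS − ½ V_DS²] = 4.6 × [0.464 × 0.09 − 0.5 × 0.09²] = 0.173 mA.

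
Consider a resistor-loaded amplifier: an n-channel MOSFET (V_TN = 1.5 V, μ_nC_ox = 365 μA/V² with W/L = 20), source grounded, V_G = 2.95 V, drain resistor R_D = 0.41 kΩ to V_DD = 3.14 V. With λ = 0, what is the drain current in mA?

V_GS = V_G = 2.95 V, so V_ov = 2.95 − 1.5 = 1.45 V.
k_n = μ_nC_ox · (W/L) = 7.3 mA/V².
Assume saturation: I_D = ½ k_n V_ov² = 0.5 × 7.3 × 1.45² = 7.67 mA, giving V_DS = V_DD − I_D R_D = 3.14 − 7.67 × 0.41 = -0.00639 V.
But -0.00639 V < V_ov = 1.45 V, so the device is actually in triode.
In triode I_D = k_n[V_ov V_DS − ½ V_DS²] and I_D = (V_DD − V_DS)/R_D. Equating: 1.5 V_DS² − 5.34 V_DS + 3.14 = 0, giving V_DS = 0.743 V (the root below V_ov).
I_D = (3.14 − 0.743) / 0.41 = 5.85 mA.

I_D = 5.85 mA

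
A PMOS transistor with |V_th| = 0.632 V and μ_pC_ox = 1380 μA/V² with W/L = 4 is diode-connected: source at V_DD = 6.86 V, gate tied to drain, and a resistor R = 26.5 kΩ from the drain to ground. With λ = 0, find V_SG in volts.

With gate tied to drain, V_SG = V_SD ≥ V_SG − |V_th|, so the device is in saturation.
k_p = μ_pC_ox · (W/L) = 5.52 mA/V².
KCL at the drain: ½ k_p (V_SG − |V_th|)² = (V_DD − V_SG)/R.
Let x = V_SG − 0.632. Then 73.1 x² + x − 6.228 = 0, giving x = 0.285 V (positive root), so V_SG = 0.917 V.
I_D = (V_DD − V_SG)/R = (6.86 − 0.917) / 26.5 = 0.224 mA.

V_SG = 0.917 V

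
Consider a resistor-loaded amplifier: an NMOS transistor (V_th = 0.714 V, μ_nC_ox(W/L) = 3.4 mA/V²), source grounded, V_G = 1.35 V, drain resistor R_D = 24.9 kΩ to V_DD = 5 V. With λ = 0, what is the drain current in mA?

I_D = 0.197 mA

V_GS = V_G = 1.35 V, so V_ov = 1.35 − 0.714 = 0.636 V.
Assume saturation: I_D = ½ k_n V_ov² = 0.5 × 3.4 × 0.636² = 0.688 mA, giving V_DS = V_DD − I_D R_D = 5 − 0.688 × 24.9 = -12.1 V.
But -12.1 V < V_ov = 0.636 V, so the device is actually in triode.
In triode I_D = k_n[V_ov V_DS − ½ V_DS²] and I_D = (V_DD − V_DS)/R_D. Equating: 42.3 V_DS² − 54.84 V_DS + 5 = 0, giving V_DS = 0.0987 V (the root below V_ov).
I_D = (5 − 0.0987) / 24.9 = 0.197 mA.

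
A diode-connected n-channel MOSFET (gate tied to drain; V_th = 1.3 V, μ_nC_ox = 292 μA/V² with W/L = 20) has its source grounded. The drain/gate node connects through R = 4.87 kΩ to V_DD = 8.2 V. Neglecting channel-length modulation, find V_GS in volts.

V_GS = 1.96 V

With gate tied to drain, V_GS = V_DS ≥ V_GS − V_th, so the device is in saturation.
k_n = μ_nC_ox · (W/L) = 5.84 mA/V².
KCL at the drain: ½ k_n (V_GS − V_th)² = (V_DD − V_GS)/R.
Let x = V_GS − 1.3. Then 14.2 x² + x − 6.9 = 0, giving x = 0.662 V (positive root), so V_GS = 1.96 V.
I_D = (V_DD − V_GS)/R = (8.2 − 1.96) / 4.87 = 1.28 mA.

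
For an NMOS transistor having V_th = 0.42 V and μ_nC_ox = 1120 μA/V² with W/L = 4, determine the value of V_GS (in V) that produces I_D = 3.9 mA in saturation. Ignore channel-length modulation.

V_GS = 1.74 V

k_n = μ_nC_ox · (W/L) = 4.48 mA/V².
In saturation I_D = ½ k_n (V_GS − V_th)², so V_GS − V_th = √(2 I_D / k_n) = √(2 × 3.9 / 4.48) = 1.32 V.
V_GS = 0.42 + 1.32 = 1.74 V.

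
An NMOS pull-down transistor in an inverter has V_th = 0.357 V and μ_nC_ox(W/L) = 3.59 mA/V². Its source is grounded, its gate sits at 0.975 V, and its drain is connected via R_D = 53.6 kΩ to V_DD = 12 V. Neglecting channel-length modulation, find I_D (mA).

I_D = 0.222 mA

V_GS = V_G = 0.975 V, so V_ov = 0.975 − 0.357 = 0.618 V.
Assume saturation: I_D = ½ k_n V_ov² = 0.5 × 3.59 × 0.618² = 0.686 mA, giving V_DS = V_DD − I_D R_D = 12 − 0.686 × 53.6 = -24.7 V.
But -24.7 V < V_ov = 0.618 V, so the device is actually in triode.
In triode I_D = k_n[V_ov V_DS − ½ V_DS²] and I_D = (V_DD − V_DS)/R_D. Equating: 96.2 V_DS² − 119.9 V_DS + 12 = 0, giving V_DS = 0.11 V (the root below V_ov).
I_D = (12 − 0.11) / 53.6 = 0.222 mA.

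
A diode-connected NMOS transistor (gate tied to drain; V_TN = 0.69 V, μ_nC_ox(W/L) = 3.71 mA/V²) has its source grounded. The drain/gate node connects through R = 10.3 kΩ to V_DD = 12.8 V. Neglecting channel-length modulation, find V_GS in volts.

V_GS = 1.46 V

With gate tied to drain, V_GS = V_DS ≥ V_GS − V_TN, so the device is in saturation.
KCL at the drain: ½ k_n (V_GS − V_TN)² = (V_DD − V_GS)/R.
Let x = V_GS − 0.69. Then 19.1 x² + x − 12.11 = 0, giving x = 0.77 V (positive root), so V_GS = 1.46 V.
I_D = (V_DD − V_GS)/R = (12.8 − 1.46) / 10.3 = 1.1 mA.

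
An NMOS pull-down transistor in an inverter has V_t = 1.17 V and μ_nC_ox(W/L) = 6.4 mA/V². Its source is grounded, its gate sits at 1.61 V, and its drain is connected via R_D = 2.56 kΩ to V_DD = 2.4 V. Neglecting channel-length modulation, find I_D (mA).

V_GS = V_G = 1.61 V, so V_ov = 1.61 − 1.17 = 0.44 V.
Assume saturation: I_D = ½ k_n V_ov² = 0.5 × 6.4 × 0.44² = 0.62 mA, giving V_DS = V_DD − I_D R_D = 2.4 − 0.62 × 2.56 = 0.814 V.
V_DS = 0.814 V ≥ V_ov = 0.44 V, confirming saturation.

I_D = 0.620 mA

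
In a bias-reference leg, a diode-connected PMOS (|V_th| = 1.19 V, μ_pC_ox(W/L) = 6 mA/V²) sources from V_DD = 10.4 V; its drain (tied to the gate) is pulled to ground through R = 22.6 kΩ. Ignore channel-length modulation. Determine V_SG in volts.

With gate tied to drain, V_SG = V_SD ≥ V_SG − |V_th|, so the device is in saturation.
KCL at the drain: ½ k_p (V_SG − |V_th|)² = (V_DD − V_SG)/R.
Let x = V_SG − 1.19. Then 67.8 x² + x − 9.21 = 0, giving x = 0.361 V (positive root), so V_SG = 1.55 V.
I_D = (V_DD − V_SG)/R = (10.4 − 1.55) / 22.6 = 0.392 mA.

V_SG = 1.55 V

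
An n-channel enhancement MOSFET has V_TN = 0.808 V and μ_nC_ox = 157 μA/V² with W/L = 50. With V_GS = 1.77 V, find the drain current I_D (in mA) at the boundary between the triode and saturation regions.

At the boundary V_DS = V_ov = V_GS − V_TN = 1.77 − 0.808 = 0.962 V.
k_n = μ_nC_ox · (W/L) = 7.85 mA/V².
I_D = ½ k_n V_ov² = 0.5 × 7.85 × 0.962² = 3.63 mA.

I_D = 3.63 mA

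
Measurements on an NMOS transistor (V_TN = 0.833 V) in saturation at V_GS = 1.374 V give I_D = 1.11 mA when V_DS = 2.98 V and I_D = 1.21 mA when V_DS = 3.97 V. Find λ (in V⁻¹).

With V_GS fixed, I_D ∝ (1 + λ V_DS) in saturation, so I_D2/I_D1 = (1 + λ V_DS2)/(1 + λ V_DS1).
1.21/1.11 = 1.09 = (1 + 3.97 λ)/(1 + 2.98 λ).
Solving: λ (I_D1 V_DS2 − I_D2 V_DS1) = I_D2 − I_D1, so λ = (1.21 − 1.11) / (1.11 × 3.97 − 1.21 × 2.98) = 0.1 / 0.801 = 0.125 V⁻¹.

λ = 0.125 V⁻¹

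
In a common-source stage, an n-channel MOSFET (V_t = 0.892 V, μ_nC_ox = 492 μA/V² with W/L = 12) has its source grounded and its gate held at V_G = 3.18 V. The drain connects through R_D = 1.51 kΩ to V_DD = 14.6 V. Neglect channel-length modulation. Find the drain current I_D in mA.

I_D = 9.12 mA

V_GS = V_G = 3.18 V, so V_ov = 3.18 − 0.892 = 2.29 V.
k_n = μ_nC_ox · (W/L) = 5.904 mA/V².
Assume saturation: I_D = ½ k_n V_ov² = 0.5 × 5.904 × 2.29² = 15.5 mA, giving V_DS = V_DD − I_D R_D = 14.6 − 15.5 × 1.51 = -8.73 V.
But -8.73 V < V_ov = 2.29 V, so the device is actually in triode.
In triode I_D = k_n[V_ov V_DS − ½ V_DS²] and I_D = (V_DD − V_DS)/R_D. Equating: 4.46 V_DS² − 21.4 V_DS + 14.6 = 0, giving V_DS = 0.824 V (the root below V_ov).
I_D = (14.6 − 0.824) / 1.51 = 9.12 mA.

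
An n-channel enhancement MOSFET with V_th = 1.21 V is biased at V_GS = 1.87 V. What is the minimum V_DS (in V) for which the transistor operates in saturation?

The boundary between triode and saturation is V_DS = V_GS − V_th = V_ov.
V_ov = 1.87 − 1.21 = 0.66 V.

V_DS,sat = 0.660 V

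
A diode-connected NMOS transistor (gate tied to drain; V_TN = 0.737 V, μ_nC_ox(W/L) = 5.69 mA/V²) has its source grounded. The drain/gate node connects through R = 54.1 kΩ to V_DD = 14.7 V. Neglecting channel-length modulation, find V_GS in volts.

V_GS = 1.03 V

With gate tied to drain, V_GS = V_DS ≥ V_GS − V_TN, so the device is in saturation.
KCL at the drain: ½ k_n (V_GS − V_TN)² = (V_DD − V_GS)/R.
Let x = V_GS − 0.737. Then 154 x² + x − 13.96 = 0, giving x = 0.298 V (positive root), so V_GS = 1.03 V.
I_D = (V_DD − V_GS)/R = (14.7 − 1.03) / 54.1 = 0.253 mA.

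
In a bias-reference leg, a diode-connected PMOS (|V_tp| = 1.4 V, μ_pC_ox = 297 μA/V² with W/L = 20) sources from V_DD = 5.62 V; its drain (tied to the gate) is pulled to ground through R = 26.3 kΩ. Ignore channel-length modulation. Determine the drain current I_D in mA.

I_D = 0.152 mA

With gate tied to drain, V_SG = V_SD ≥ V_SG − |V_tp|, so the device is in saturation.
k_p = μ_pC_ox · (W/L) = 5.94 mA/V².
KCL at the drain: ½ k_p (V_SG − |V_tp|)² = (V_DD − V_SG)/R.
Let x = V_SG − 1.4. Then 78.1 x² + x − 4.22 = 0, giving x = 0.226 V (positive root), so V_SG = 1.63 V.
I_D = (V_DD − V_SG)/R = (5.62 − 1.63) / 26.3 = 0.152 mA.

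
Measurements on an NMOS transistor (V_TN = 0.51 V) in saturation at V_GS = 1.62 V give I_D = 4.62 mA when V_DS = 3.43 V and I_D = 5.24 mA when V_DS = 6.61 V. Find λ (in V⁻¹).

λ = 0.0493 V⁻¹

With V_GS fixed, I_D ∝ (1 + λ V_DS) in saturation, so I_D2/I_D1 = (1 + λ V_DS2)/(1 + λ V_DS1).
5.24/4.62 = 1.134 = (1 + 6.61 λ)/(1 + 3.43 λ).
Solving: λ (I_D1 V_DS2 − I_D2 V_DS1) = I_D2 − I_D1, so λ = (5.24 − 4.62) / (4.62 × 6.61 − 5.24 × 3.43) = 0.62 / 12.6 = 0.0493 V⁻¹.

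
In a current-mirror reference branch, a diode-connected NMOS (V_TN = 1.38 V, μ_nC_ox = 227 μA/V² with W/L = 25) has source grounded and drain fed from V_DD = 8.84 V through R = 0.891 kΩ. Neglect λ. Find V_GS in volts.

With gate tied to drain, V_GS = V_DS ≥ V_GS − V_TN, so the device is in saturation.
k_n = μ_nC_ox · (W/L) = 5.675 mA/V².
KCL at the drain: ½ k_n (V_GS − V_TN)² = (V_DD − V_GS)/R.
Let x = V_GS − 1.38. Then 2.53 x² + x − 7.46 = 0, giving x = 1.53 V (positive root), so V_GS = 2.91 V.
I_D = (V_DD − V_GS)/R = (8.84 − 2.91) / 0.891 = 6.65 mA.

V_GS = 2.91 V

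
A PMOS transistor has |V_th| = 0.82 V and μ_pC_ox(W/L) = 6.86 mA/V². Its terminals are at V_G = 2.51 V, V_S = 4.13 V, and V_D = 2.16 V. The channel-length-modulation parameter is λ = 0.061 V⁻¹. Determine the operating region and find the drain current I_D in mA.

V_SG = V_S − V_G = 4.13 − 2.51 = 1.62 V; V_SD = V_S − V_D = 4.13 − 2.16 = 1.97 V.
V_ov = V_SG − |V_th| = 1.62 − 0.82 = 0.8 V.
Since V_SD = 1.97 V ≥ V_ov = 0.8 V, the device is in saturation.
I_D = ½ k_p V_ov² (1 + λ V_SD) = 0.5 × 6.86 × 0.8² × (1 + 0.061 × 1.97) = 2.46 mA.

Saturation; I_D = 2.46 mA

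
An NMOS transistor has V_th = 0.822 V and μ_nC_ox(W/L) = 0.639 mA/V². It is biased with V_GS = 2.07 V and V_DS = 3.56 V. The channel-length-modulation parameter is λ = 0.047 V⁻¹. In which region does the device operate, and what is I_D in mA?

V_ov = V_GS − V_th = 2.07 − 0.822 = 1.25 V.
Since V_DS = 3.56 V ≥ V_ov = 1.25 V, the device is in saturation.
I_D = ½ k_n V_ov² (1 + λ V_DS) = 0.5 × 0.639 × 1.25² × (1 + 0.047 × 3.56) = 0.581 mA.

Saturation; I_D = 0.581 mA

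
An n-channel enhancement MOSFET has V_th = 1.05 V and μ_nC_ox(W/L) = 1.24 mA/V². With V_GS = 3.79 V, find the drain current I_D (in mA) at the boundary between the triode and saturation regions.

At the boundary V_DS = V_ov = V_GS − V_th = 3.79 − 1.05 = 2.74 V.
I_D = ½ k_n V_ov² = 0.5 × 1.24 × 2.74² = 4.65 mA.

I_D = 4.65 mA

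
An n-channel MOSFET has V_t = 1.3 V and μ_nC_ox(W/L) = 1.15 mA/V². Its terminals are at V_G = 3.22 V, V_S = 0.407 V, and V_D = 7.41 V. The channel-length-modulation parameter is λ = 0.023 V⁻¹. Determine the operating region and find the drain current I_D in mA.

V_GS = V_G − V_S = 3.22 − 0.407 = 2.81 V; V_DS = V_D − V_S = 7.41 − 0.407 = 7 V.
V_ov = V_GS − V_t = 2.81 − 1.3 = 1.51 V.
Since V_DS = 7 V ≥ V_ov = 1.51 V, the device is in saturation.
I_D = ½ k_n V_ov² (1 + λ V_DS) = 0.5 × 1.15 × 1.51² × (1 + 0.023 × 7) = 1.53 mA.

Saturation; I_D = 1.53 mA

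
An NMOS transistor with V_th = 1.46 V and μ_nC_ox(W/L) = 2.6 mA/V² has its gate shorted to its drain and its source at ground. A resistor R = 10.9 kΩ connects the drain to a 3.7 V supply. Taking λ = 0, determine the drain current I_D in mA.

I_D = 0.172 mA

With gate tied to drain, V_GS = V_DS ≥ V_GS − V_th, so the device is in saturation.
KCL at the drain: ½ k_n (V_GS − V_th)² = (V_DD − V_GS)/R.
Let x = V_GS − 1.46. Then 14.2 x² + x − 2.24 = 0, giving x = 0.364 V (positive root), so V_GS = 1.82 V.
I_D = (V_DD − V_GS)/R = (3.7 − 1.82) / 10.9 = 0.172 mA.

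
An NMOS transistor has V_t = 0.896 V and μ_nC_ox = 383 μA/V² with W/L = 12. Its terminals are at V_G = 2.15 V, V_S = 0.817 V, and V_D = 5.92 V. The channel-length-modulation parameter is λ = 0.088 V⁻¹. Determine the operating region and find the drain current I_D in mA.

V_GS = V_G − V_S = 2.15 − 0.817 = 1.33 V; V_DS = V_D − V_S = 5.92 − 0.817 = 5.1 V.
k_n = μ_nC_ox · (W/L) = 4.596 mA/V².
V_ov = V_GS − V_t = 1.33 − 0.896 = 0.437 V.
Since V_DS = 5.1 V ≥ V_ov = 0.437 V, the device is in saturation.
I_D = ½ k_n V_ov² (1 + λ V_DS) = 0.5 × 4.596 × 0.437² × (1 + 0.088 × 5.1) = 0.636 mA.

Saturation; I_D = 0.636 mA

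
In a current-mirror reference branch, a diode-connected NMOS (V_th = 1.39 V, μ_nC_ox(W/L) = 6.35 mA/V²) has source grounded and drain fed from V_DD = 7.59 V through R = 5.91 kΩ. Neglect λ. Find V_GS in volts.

V_GS = 1.94 V

With gate tied to drain, V_GS = V_DS ≥ V_GS − V_th, so the device is in saturation.
KCL at the drain: ½ k_n (V_GS − V_th)² = (V_DD − V_GS)/R.
Let x = V_GS − 1.39. Then 18.8 x² + x − 6.2 = 0, giving x = 0.549 V (positive root), so V_GS = 1.94 V.
I_D = (V_DD − V_GS)/R = (7.59 − 1.94) / 5.91 = 0.956 mA.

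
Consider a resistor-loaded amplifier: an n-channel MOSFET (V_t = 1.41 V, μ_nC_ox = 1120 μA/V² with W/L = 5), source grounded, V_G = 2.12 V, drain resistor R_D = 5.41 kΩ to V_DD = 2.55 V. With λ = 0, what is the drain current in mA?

I_D = 0.449 mA

V_GS = V_G = 2.12 V, so V_ov = 2.12 − 1.41 = 0.71 V.
k_n = μ_nC_ox · (W/L) = 5.6 mA/V².
Assume saturation: I_D = ½ k_n V_ov² = 0.5 × 5.6 × 0.71² = 1.41 mA, giving V_DS = V_DD − I_D R_D = 2.55 − 1.41 × 5.41 = -5.09 V.
But -5.09 V < V_ov = 0.71 V, so the device is actually in triode.
In triode I_D = k_n[V_ov V_DS − ½ V_DS²] and I_D = (V_DD − V_DS)/R_D. Equating: 15.1 V_DS² − 22.51 V_DS + 2.55 = 0, giving V_DS = 0.124 V (the root below V_ov).
I_D = (2.55 − 0.124) / 5.41 = 0.449 mA.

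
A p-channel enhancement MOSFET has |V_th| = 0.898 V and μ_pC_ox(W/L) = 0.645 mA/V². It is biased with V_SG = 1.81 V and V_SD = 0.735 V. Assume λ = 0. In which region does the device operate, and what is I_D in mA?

V_ov = V_SG − |V_th| = 1.81 − 0.898 = 0.912 V.
Since V_SD = 0.735 V < V_ov = 0.912 V, the device is in the triode region.
I_D = k_p [V_ov · V_SD − ½ V_SD²] = 0.645 × [0.912 × 0.735 − 0.5 × 0.735²] = 0.258 mA.

Triode; I_D = 0.258 mA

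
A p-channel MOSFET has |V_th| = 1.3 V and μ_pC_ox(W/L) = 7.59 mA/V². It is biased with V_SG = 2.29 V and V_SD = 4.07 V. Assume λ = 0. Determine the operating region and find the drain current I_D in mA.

V_ov = V_SG − |V_th| = 2.29 − 1.3 = 0.99 V.
Since V_SD = 4.07 V ≥ V_ov = 0.99 V, the device is in saturation.
I_D = ½ k_p V_ov² = 0.5 × 7.59 × 0.99² = 3.72 mA.

Saturation; I_D = 3.72 mA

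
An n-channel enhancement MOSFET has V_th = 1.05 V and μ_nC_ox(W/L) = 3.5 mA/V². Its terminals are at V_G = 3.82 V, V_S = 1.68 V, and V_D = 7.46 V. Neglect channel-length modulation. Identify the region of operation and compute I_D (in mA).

V_GS = V_G − V_S = 3.82 − 1.68 = 2.14 V; V_DS = V_D − V_S = 7.46 − 1.68 = 5.78 V.
V_ov = V_GS − V_th = 2.14 − 1.05 = 1.09 V.
Since V_DS = 5.78 V ≥ V_ov = 1.09 V, the device is in saturation.
I_D = ½ k_n V_ov² = 0.5 × 3.5 × 1.09² = 2.08 mA.

Saturation; I_D = 2.08 mA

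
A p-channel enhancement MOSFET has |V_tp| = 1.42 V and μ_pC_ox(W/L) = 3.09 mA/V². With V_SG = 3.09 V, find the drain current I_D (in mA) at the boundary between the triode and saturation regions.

At the boundary V_SD = V_ov = V_SG − |V_tp| = 3.09 − 1.42 = 1.67 V.
I_D = ½ k_p V_ov² = 0.5 × 3.09 × 1.67² = 4.31 mA.

I_D = 4.31 mA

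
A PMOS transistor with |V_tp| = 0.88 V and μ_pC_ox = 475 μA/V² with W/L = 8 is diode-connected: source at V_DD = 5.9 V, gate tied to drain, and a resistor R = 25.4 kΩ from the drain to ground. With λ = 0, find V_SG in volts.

V_SG = 1.19 V

With gate tied to drain, V_SG = V_SD ≥ V_SG − |V_tp|, so the device is in saturation.
k_p = μ_pC_ox · (W/L) = 3.8 mA/V².
KCL at the drain: ½ k_p (V_SG − |V_tp|)² = (V_DD − V_SG)/R.
Let x = V_SG − 0.88. Then 48.3 x² + x − 5.02 = 0, giving x = 0.312 V (positive root), so V_SG = 1.19 V.
I_D = (V_DD − V_SG)/R = (5.9 − 1.19) / 25.4 = 0.185 mA.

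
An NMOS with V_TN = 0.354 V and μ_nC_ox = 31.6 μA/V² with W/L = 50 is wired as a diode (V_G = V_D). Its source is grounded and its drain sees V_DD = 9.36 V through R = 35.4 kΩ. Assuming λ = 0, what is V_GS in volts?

V_GS = 0.904 V

With gate tied to drain, V_GS = V_DS ≥ V_GS − V_TN, so the device is in saturation.
k_n = μ_nC_ox · (W/L) = 1.58 mA/V².
KCL at the drain: ½ k_n (V_GS − V_TN)² = (V_DD − V_GS)/R.
Let x = V_GS − 0.354. Then 28 x² + x − 9.006 = 0, giving x = 0.55 V (positive root), so V_GS = 0.904 V.
I_D = (V_DD − V_GS)/R = (9.36 − 0.904) / 35.4 = 0.239 mA.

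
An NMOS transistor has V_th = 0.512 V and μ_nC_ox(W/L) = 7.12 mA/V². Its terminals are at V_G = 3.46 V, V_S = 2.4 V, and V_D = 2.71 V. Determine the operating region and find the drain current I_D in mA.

Triode; I_D = 0.867 mA

V_GS = V_G − V_S = 3.46 − 2.4 = 1.06 V; V_DS = V_D − V_S = 2.71 − 2.4 = 0.31 V.
V_ov = V_GS − V_th = 1.06 − 0.512 = 0.548 V.
Since V_DS = 0.31 V < V_ov = 0.548 V, the device is in the triode region.
I_D = k_n [V_ov · V_DS − ½ V_DS²] = 7.12 × [0.548 × 0.31 − 0.5 × 0.31²] = 0.867 mA.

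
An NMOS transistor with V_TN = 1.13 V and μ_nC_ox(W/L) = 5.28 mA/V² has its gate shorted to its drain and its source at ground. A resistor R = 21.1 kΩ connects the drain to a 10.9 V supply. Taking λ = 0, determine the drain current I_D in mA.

With gate tied to drain, V_GS = V_DS ≥ V_GS − V_TN, so the device is in saturation.
KCL at the drain: ½ k_n (V_GS − V_TN)² = (V_DD − V_GS)/R.
Let x = V_GS − 1.13. Then 55.7 x² + x − 9.77 = 0, giving x = 0.41 V (positive root), so V_GS = 1.54 V.
I_D = (V_DD − V_GS)/R = (10.9 − 1.54) / 21.1 = 0.444 mA.

I_D = 0.444 mA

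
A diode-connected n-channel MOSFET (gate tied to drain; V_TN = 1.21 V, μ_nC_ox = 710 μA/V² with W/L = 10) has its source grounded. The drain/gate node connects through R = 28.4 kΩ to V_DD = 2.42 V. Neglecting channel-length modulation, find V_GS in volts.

V_GS = 1.31 V

With gate tied to drain, V_GS = V_DS ≥ V_GS − V_TN, so the device is in saturation.
k_n = μ_nC_ox · (W/L) = 7.1 mA/V².
KCL at the drain: ½ k_n (V_GS − V_TN)² = (V_DD − V_GS)/R.
Let x = V_GS − 1.21. Then 101 x² + x − 1.21 = 0, giving x = 0.105 V (positive root), so V_GS = 1.31 V.
I_D = (V_DD − V_GS)/R = (2.42 − 1.31) / 28.4 = 0.0389 mA.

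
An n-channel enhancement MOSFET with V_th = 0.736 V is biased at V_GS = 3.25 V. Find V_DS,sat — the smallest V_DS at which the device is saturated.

V_DS,sat = 2.51 V

The boundary between triode and saturation is V_DS = V_GS − V_th = V_ov.
V_ov = 3.25 − 0.736 = 2.51 V.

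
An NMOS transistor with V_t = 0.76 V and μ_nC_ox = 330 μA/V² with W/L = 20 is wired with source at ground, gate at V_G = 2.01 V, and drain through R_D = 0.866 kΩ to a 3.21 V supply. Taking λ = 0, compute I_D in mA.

I_D = 3.16 mA

V_GS = V_G = 2.01 V, so V_ov = 2.01 − 0.76 = 1.25 V.
k_n = μ_nC_ox · (W/L) = 6.6 mA/V².
Assume saturation: I_D = ½ k_n V_ov² = 0.5 × 6.6 × 1.25² = 5.16 mA, giving V_DS = V_DD − I_D R_D = 3.21 − 5.16 × 0.866 = -1.26 V.
But -1.26 V < V_ov = 1.25 V, so the device is actually in triode.
In triode I_D = k_n[V_ov V_DS − ½ V_DS²] and I_D = (V_DD − V_DS)/R_D. Equating: 2.86 V_DS² − 8.144 V_DS + 3.21 = 0, giving V_DS = 0.472 V (the root below V_ov).
I_D = (3.21 − 0.472) / 0.866 = 3.16 mA.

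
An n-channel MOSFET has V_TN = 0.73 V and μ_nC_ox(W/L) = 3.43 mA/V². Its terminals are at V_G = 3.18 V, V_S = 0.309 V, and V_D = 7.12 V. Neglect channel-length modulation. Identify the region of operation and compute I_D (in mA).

V_GS = V_G − V_S = 3.18 − 0.309 = 2.87 V; V_DS = V_D − V_S = 7.12 − 0.309 = 6.81 V.
V_ov = V_GS − V_TN = 2.87 − 0.73 = 2.14 V.
Since V_DS = 6.81 V ≥ V_ov = 2.14 V, the device is in saturation.
I_D = ½ k_n V_ov² = 0.5 × 3.43 × 2.14² = 7.86 mA.

Saturation; I_D = 7.86 mA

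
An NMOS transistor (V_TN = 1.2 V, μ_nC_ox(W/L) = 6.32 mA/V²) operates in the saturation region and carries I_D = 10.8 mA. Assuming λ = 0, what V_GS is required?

V_GS = 3.05 V

In saturation I_D = ½ k_n (V_GS − V_TN)², so V_GS − V_TN = √(2 I_D / k_n) = √(2 × 10.8 / 6.32) = 1.85 V.
V_GS = 1.2 + 1.85 = 3.05 V.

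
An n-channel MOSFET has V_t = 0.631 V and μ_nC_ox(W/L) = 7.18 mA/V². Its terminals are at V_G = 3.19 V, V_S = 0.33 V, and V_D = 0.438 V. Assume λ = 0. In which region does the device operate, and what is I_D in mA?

Triode; I_D = 1.69 mA

V_GS = V_G − V_S = 3.19 − 0.33 = 2.86 V; V_DS = V_D − V_S = 0.438 − 0.33 = 0.108 V.
V_ov = V_GS − V_t = 2.86 − 0.631 = 2.23 V.
Since V_DS = 0.108 V < V_ov = 2.23 V, the device is in the triode region.
I_D = k_n [V_ov · V_DS − ½ V_DS²] = 7.18 × [2.23 × 0.108 − 0.5 × 0.108²] = 1.69 mA.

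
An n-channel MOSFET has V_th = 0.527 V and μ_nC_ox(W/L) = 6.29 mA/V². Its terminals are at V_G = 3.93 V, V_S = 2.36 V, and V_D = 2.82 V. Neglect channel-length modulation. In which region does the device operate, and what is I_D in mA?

Triode; I_D = 2.35 mA

V_GS = V_G − V_S = 3.93 − 2.36 = 1.57 V; V_DS = V_D − V_S = 2.82 − 2.36 = 0.46 V.
V_ov = V_GS − V_th = 1.57 − 0.527 = 1.04 V.
Since V_DS = 0.46 V < V_ov = 1.04 V, the device is in the triode region.
I_D = k_n [V_ov · V_DS − ½ V_DS²] = 6.29 × [1.04 × 0.46 − 0.5 × 0.46²] = 2.35 mA.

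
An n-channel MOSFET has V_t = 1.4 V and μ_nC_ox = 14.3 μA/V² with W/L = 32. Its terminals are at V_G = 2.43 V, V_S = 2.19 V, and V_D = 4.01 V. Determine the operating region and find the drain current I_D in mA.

Cutoff; I_D = 0 mA

V_GS = V_G − V_S = 2.43 − 2.19 = 0.24 V; V_DS = V_D − V_S = 4.01 − 2.19 = 1.82 V.
V_GS = 0.24 V < V_t = 1.4 V, so the transistor is in cutoff.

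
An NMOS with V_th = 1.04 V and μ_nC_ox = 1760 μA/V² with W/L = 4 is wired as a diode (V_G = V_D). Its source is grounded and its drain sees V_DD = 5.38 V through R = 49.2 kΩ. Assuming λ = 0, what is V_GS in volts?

V_GS = 1.20 V

With gate tied to drain, V_GS = V_DS ≥ V_GS − V_th, so the device is in saturation.
k_n = μ_nC_ox · (W/L) = 7.04 mA/V².
KCL at the drain: ½ k_n (V_GS − V_th)² = (V_DD − V_GS)/R.
Let x = V_GS − 1.04. Then 173 x² + x − 4.34 = 0, giving x = 0.155 V (positive root), so V_GS = 1.2 V.
I_D = (V_DD − V_GS)/R = (5.38 − 1.2) / 49.2 = 0.0851 mA.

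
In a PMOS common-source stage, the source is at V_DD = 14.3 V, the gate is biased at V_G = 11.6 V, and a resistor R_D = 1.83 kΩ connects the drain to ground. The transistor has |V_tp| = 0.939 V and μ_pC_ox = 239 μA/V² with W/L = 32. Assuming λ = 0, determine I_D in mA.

I_D = 7.44 mA

V_SG = V_DD − V_G = 14.3 − 11.6 = 2.7 V, so V_ov = 2.7 − 0.939 = 1.76 V.
k_p = μ_pC_ox · (W/L) = 7.648 mA/V².
Assume saturation: I_D = ½ k_p V_ov² = 0.5 × 7.648 × 1.76² = 11.9 mA, giving V_SD = V_DD − I_D R_D = 14.3 − 11.9 × 1.83 = -7.4 V.
But -7.4 V < V_ov = 1.76 V, so the device is actually in triode.
In triode I_D = k_p[V_ov V_SD − ½ V_SD²] and I_D = (V_DD − V_SD)/R_D. Equating: 7 V_SD² − 25.65 V_SD + 14.3 = 0, giving V_SD = 0.686 V (the root below V_ov).
I_D = (14.3 − 0.686) / 1.83 = 7.44 mA.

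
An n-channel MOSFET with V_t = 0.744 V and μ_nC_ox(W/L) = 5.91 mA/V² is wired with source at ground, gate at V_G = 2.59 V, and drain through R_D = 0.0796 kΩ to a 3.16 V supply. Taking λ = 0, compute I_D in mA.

V_GS = V_G = 2.59 V, so V_ov = 2.59 − 0.744 = 1.85 V.
Assume saturation: I_D = ½ k_n V_ov² = 0.5 × 5.91 × 1.85² = 10.1 mA, giving V_DS = V_DD − I_D R_D = 3.16 − 10.1 × 0.0796 = 2.36 V.
V_DS = 2.36 V ≥ V_ov = 1.85 V, confirming saturation.

I_D = 10.1 mA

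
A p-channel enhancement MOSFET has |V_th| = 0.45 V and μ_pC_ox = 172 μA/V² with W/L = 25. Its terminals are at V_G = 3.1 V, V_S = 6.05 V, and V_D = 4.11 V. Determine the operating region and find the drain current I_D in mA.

Triode; I_D = 12.8 mA

V_SG = V_S − V_G = 6.05 − 3.1 = 2.95 V; V_SD = V_S − V_D = 6.05 − 4.11 = 1.94 V.
k_p = μ_pC_ox · (W/L) = 4.3 mA/V².
V_ov = V_SG − |V_th| = 2.95 − 0.45 = 2.5 V.
Since V_SD = 1.94 V < V_ov = 2.5 V, the device is in the triode region.
I_D = k_p [V_ov · V_SD − ½ V_SD²] = 4.3 × [2.5 × 1.94 − 0.5 × 1.94²] = 12.8 mA.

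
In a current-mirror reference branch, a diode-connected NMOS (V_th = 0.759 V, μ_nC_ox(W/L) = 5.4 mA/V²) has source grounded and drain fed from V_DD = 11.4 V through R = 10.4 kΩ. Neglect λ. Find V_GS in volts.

With gate tied to drain, V_GS = V_DS ≥ V_GS − V_th, so the device is in saturation.
KCL at the drain: ½ k_n (V_GS − V_th)² = (V_DD − V_GS)/R.
Let x = V_GS − 0.759. Then 28.1 x² + x − 10.64 = 0, giving x = 0.598 V (positive root), so V_GS = 1.36 V.
I_D = (V_DD − V_GS)/R = (11.4 − 1.36) / 10.4 = 0.966 mA.

V_GS = 1.36 V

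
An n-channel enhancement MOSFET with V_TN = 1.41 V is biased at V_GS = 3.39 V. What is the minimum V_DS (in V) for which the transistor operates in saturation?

V_DS,sat = 1.98 V

The boundary between triode and saturation is V_DS = V_GS − V_TN = V_ov.
V_ov = 3.39 − 1.41 = 1.98 V.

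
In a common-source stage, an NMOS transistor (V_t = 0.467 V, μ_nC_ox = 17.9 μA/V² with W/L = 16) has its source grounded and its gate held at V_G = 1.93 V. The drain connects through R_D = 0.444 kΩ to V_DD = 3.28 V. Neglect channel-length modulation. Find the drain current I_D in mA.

I_D = 0.307 mA

V_GS = V_G = 1.93 V, so V_ov = 1.93 − 0.467 = 1.46 V.
k_n = μ_nC_ox · (W/L) = 0.2864 mA/V².
Assume saturation: I_D = ½ k_n V_ov² = 0.5 × 0.2864 × 1.46² = 0.307 mA, giving V_DS = V_DD − I_D R_D = 3.28 − 0.307 × 0.444 = 3.14 V.
V_DS = 3.14 V ≥ V_ov = 1.46 V, confirming saturation.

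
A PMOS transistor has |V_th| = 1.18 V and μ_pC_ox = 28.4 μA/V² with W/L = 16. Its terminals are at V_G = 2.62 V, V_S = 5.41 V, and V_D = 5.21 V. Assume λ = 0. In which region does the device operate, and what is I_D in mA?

Triode; I_D = 0.137 mA

V_SG = V_S − V_G = 5.41 − 2.62 = 2.79 V; V_SD = V_S − V_D = 5.41 − 5.21 = 0.2 V.
k_p = μ_pC_ox · (W/L) = 0.4544 mA/V².
V_ov = V_SG − |V_th| = 2.79 − 1.18 = 1.61 V.
Since V_SD = 0.2 V < V_ov = 1.61 V, the device is in the triode region.
I_D = k_p [V_ov · V_SD − ½ V_SD²] = 0.4544 × [1.61 × 0.2 − 0.5 × 0.2²] = 0.137 mA.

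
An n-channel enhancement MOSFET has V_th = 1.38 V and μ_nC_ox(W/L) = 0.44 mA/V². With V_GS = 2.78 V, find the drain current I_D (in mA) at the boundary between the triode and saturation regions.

I_D = 0.431 mA

At the boundary V_DS = V_ov = V_GS − V_th = 2.78 − 1.38 = 1.4 V.
I_D = ½ k_n V_ov² = 0.5 × 0.44 × 1.4² = 0.431 mA.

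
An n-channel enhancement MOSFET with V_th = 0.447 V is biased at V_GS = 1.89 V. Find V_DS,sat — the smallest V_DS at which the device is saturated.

The boundary between triode and saturation is V_DS = V_GS − V_th = V_ov.
V_ov = 1.89 − 0.447 = 1.44 V.

V_DS,sat = 1.44 V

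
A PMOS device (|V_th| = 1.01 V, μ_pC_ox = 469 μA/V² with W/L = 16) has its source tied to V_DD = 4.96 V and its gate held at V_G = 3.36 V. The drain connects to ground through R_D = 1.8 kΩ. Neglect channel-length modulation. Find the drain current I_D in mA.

I_D = 1.31 mA

V_SG = V_DD − V_G = 4.96 − 3.36 = 1.6 V, so V_ov = 1.6 − 1.01 = 0.59 V.
k_p = μ_pC_ox · (W/L) = 7.504 mA/V².
Assume saturation: I_D = ½ k_p V_ov² = 0.5 × 7.504 × 0.59² = 1.31 mA, giving V_SD = V_DD − I_D R_D = 4.96 − 1.31 × 1.8 = 2.61 V.
V_SD = 2.61 V ≥ V_ov = 0.59 V, confirming saturation.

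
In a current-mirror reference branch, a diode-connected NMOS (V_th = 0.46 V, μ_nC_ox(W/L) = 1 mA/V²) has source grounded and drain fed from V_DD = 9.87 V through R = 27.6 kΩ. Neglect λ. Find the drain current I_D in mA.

I_D = 0.312 mA

With gate tied to drain, V_GS = V_DS ≥ V_GS − V_th, so the device is in saturation.
KCL at the drain: ½ k_n (V_GS − V_th)² = (V_DD − V_GS)/R.
Let x = V_GS − 0.46. Then 13.8 x² + x − 9.41 = 0, giving x = 0.79 V (positive root), so V_GS = 1.25 V.
I_D = (V_DD − V_GS)/R = (9.87 − 1.25) / 27.6 = 0.312 mA.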